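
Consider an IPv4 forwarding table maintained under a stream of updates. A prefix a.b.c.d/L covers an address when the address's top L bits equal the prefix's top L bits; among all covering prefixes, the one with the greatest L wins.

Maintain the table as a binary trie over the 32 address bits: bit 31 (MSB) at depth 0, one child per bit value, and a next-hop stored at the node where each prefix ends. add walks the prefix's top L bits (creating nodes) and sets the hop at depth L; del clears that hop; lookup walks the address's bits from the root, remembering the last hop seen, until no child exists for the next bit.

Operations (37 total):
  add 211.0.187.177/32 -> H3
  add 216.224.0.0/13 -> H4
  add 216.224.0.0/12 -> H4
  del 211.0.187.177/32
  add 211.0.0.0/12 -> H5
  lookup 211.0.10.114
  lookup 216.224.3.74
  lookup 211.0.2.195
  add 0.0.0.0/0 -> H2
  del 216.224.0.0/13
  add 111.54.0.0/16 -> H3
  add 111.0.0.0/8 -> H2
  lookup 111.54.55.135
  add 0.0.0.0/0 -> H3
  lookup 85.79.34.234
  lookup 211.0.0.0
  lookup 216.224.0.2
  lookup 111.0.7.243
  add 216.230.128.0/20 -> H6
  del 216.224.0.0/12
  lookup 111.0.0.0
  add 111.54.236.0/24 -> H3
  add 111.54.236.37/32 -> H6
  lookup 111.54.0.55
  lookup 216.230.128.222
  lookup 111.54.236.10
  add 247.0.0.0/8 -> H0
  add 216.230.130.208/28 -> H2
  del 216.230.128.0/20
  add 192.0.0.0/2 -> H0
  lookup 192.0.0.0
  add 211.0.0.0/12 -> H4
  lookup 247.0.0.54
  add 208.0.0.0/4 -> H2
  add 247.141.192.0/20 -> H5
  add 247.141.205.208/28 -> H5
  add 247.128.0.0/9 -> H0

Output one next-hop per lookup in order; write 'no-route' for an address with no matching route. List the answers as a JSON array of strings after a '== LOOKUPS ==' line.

Trace:
  + 211.0.187.177/32 (H3) depth=32
  + 216.224.0.0/13 (H4) depth=13
  + 216.224.0.0/12 (H4) depth=12
  del 211.0.187.177/32 (clear depth 32)
  + 211.0.0.0/12 (H5) depth=12
  Q 211.0.10.114: descend 1101001100000000 ; hops seen [H5] ; pick H5
  Q 216.224.3.74: descend 1101100011100 ; hops seen [H4,H4] ; pick H4
  Q 211.0.2.195: descend 1101001100000000 ; hops seen [H5] ; pick H5
  + 0.0.0.0/0 (H2) depth=0
  del 216.224.0.0/13 (clear depth 13)
  + 111.54.0.0/16 (H3) depth=16
  + 111.0.0.0/8 (H2) depth=8
  Q 111.54.55.135: descend 0110111100110110 ; hops seen [H2,H2,H3] ; pick H3
  + 0.0.0.0/0 (H3) depth=0
  Q 85.79.34.234: descend 01 ; hops seen [H3] ; pick H3
  Q 211.0.0.0: descend 1101001100000000 ; hops seen [H3,H5] ; pick H5
  Q 216.224.0.2: descend 1101100011100 ; hops seen [H3,H4] ; pick H4
  Q 111.0.7.243: descend 0110111100 ; hops seen [H3,H2] ; pick H2
  + 216.230.128.0/20 (H6) depth=20
  del 216.224.0.0/12 (clear depth 12)
  Q 111.0.0.0: descend 0110111100 ; hops seen [H3,H2] ; pick H2
  + 111.54.236.0/24 (H3) depth=24
  + 111.54.236.37/32 (H6) depth=32
  Q 111.54.0.55: descend 0110111100110110 ; hops seen [H3,H2,H3] ; pick H3
  Q 216.230.128.222: descend 11011000111001101000 ; hops seen [H3,H6] ; pick H6
  Q 111.54.236.10: descend 01101111001101101110110000 ; hops seen [H3,H2,H3,H3] ; pick H3
  + 247.0.0.0/8 (H0) depth=8
  + 216.230.130.208/28 (H2) depth=28
  del 216.230.128.0/20 (clear depth 20)
  + 192.0.0.0/2 (H0) depth=2
  Q 192.0.0.0: descend 110 ; hops seen [H3,H0] ; pick H0
  + 211.0.0.0/12 (H4) depth=12
  Q 247.0.0.54: descend 11110111 ; hops seen [H3,H0,H0] ; pick H0
  + 208.0.0.0/4 (H2) depth=4
  + 247.141.192.0/20 (H5) depth=20
  + 247.141.205.208/28 (H5) depth=28
  + 247.128.0.0/9 (H0) depth=9

== LOOKUPS ==
["H5","H4","H5","H3","H3","H5","H4","H2","H2","H3","H6","H3","H0","H0"]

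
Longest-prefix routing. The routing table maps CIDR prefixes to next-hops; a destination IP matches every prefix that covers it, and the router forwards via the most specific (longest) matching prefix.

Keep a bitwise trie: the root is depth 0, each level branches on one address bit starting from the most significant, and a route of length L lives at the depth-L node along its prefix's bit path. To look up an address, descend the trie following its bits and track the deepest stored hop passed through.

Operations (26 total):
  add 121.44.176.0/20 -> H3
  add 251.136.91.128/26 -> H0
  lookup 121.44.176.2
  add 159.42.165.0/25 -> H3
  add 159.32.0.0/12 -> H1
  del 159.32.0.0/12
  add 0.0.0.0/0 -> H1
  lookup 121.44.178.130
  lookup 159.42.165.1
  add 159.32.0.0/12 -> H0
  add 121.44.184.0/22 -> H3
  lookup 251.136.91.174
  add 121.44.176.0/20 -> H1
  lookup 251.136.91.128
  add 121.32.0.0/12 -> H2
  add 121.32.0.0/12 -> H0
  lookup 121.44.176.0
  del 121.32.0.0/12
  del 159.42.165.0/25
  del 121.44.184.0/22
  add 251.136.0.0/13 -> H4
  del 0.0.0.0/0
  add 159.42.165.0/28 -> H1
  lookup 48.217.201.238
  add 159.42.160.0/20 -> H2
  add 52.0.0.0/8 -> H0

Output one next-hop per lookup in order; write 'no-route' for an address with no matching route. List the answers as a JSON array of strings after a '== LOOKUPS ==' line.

Trace:
  add 121.44.176.0/20 -> H3 at depth 20
  add 251.136.91.128/26 -> H0 at depth 26
  lookup 121.44.176.2: bits 01111001001011001011 walk d0:-→d1:-→d2:-→d3:-→d4:-→d5:-→d6:-→d7:-→d8:-→d9:-→d10:-→d11:-→d12:-→d13:-→d14:-→d15:-→d16:-→d17:-→d18:-→d19:-→d20:H3 -> H3
  add 159.42.165.0/25 -> H3 at depth 25
  add 159.32.0.0/12 -> H1 at depth 12
  del 159.32.0.0/12 (clear depth 12)
  add 0.0.0.0/0 -> H1 at depth 0
  lookup 121.44.178.130: bits 01111001001011001011 walk d0:H1→d1:-→d2:-→d3:-→d4:-→d5:-→d6:-→d7:-→d8:-→d9:-→d10:-→d11:-→d12:-→d13:-→d14:-→d15:-→d16:-→d17:-→d18:-→d19:-→d20:H3 -> H3
  lookup 159.42.165.1: bits 1001111100101010101001010 walk d0:H1→d1:-→d2:-→d3:-→d4:-→d5:-→d6:-→d7:-→d8:-→d9:-→d10:-→d11:-→d12:-→d13:-→d14:-→d15:-→d16:-→d17:-→d18:-→d19:-→d20:-→d21:-→d22:-→d23:-→d24:-→d25:H3 -> H3
  add 159.32.0.0/12 -> H0 at depth 12
  add 121.44.184.0/22 -> H3 at depth 22
  lookup 251.136.91.174: bits 11111011100010000101101110 walk d0:H1→d1:-→d2:-→d3:-→d4:-→d5:-→d6:-→d7:-→d8:-→d9:-→d10:-→d11:-→d12:-→d13:-→d14:-→d15:-→d16:-→d17:-→d18:-→d19:-→d20:-→d21:-→d22:-→d23:-→d24:-→d25:-→d26:H0 -> H0
  add 121.44.176.0/20 -> H1 at depth 20
  lookup 251.136.91.128: bits 11111011100010000101101110 walk d0:H1→d1:-→d2:-→d3:-→d4:-→d5:-→d6:-→d7:-→d8:-→d9:-→d10:-→d11:-→d12:-→d13:-→d14:-→d15:-→d16:-→d17:-→d18:-→d19:-→d20:-→d21:-→d22:-→d23:-→d24:-→d25:-→d26:H0 -> H0
  add 121.32.0.0/12 -> H2 at depth 12
  add 121.32.0.0/12 -> H0 at depth 12
  lookup 121.44.176.0: bits 01111001001011001011 walk d0:H1→d1:-→d2:-→d3:-→d4:-→d5:-→d6:-→d7:-→d8:-→d9:-→d10:-→d11:-→d12:H0→d13:-→d14:-→d15:-→d16:-→d17:-→d18:-→d19:-→d20:H1 -> H1
  del 121.32.0.0/12 (clear depth 12)
  del 159.42.165.0/25 (clear depth 25)
  del 121.44.184.0/22 (clear depth 22)
  add 251.136.0.0/13 -> H4 at depth 13
  del 0.0.0.0/0 (clear depth 0)
  add 159.42.165.0/28 -> H1 at depth 28
  lookup 48.217.201.238: bits 0 walk d0:-→d1:- -> no-route
  add 159.42.160.0/20 -> H2 at depth 20
  add 52.0.0.0/8 -> H0 at depth 8

== LOOKUPS ==
["H3","H3","H3","H0","H0","H1","no-route"]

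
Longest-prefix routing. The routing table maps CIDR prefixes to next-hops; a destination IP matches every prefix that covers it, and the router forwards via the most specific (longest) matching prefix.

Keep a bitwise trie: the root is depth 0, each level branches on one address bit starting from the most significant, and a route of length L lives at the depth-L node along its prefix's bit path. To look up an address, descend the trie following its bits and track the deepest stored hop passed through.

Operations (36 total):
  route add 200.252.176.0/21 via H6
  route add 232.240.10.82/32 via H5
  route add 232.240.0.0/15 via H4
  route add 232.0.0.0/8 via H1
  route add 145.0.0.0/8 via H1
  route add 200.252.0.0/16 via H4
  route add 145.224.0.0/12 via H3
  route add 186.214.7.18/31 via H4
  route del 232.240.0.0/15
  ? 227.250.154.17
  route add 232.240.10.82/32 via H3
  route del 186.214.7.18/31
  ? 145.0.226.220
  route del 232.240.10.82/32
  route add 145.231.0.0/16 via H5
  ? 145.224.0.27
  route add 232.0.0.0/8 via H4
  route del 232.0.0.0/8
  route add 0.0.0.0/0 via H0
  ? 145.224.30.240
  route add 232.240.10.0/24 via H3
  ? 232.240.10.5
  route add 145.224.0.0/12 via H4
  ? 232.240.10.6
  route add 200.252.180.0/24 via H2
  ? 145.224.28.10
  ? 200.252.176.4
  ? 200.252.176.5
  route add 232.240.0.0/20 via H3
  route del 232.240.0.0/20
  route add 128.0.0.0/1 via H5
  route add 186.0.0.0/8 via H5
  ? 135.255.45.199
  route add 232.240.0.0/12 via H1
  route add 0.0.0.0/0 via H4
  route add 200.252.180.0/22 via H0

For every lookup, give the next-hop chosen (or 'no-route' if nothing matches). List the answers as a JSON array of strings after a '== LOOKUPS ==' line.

Process each operation:
  + 200.252.176.0/21 (H6) depth=21
  + 232.240.10.82/32 (H5) depth=32
  + 232.240.0.0/15 (H4) depth=15
  + 232.0.0.0/8 (H1) depth=8
  + 145.0.0.0/8 (H1) depth=8
  + 200.252.0.0/16 (H4) depth=16
  + 145.224.0.0/12 (H3) depth=12
  + 186.214.7.18/31 (H4) depth=31
  del 232.240.0.0/15 (clear depth 15)
  ? 227.250.154.17  path d0:-→d1:-→d2:-→d3:-→d4:-  best=no-route
  + 232.240.10.82/32 (H3) depth=32
  del 186.214.7.18/31 (clear depth 31)
  ? 145.0.226.220  path d0:-→d1:-→d2:-→d3:-→d4:-→d5:-→d6:-→d7:-→d8:H1  best=H1
  del 232.240.10.82/32 (clear depth 32)
  + 145.231.0.0/16 (H5) depth=16
  ? 145.224.0.27  path d0:-→d1:-→d2:-→d3:-→d4:-→d5:-→d6:-→d7:-→d8:H1→d9:-→d10:-→d11:-→d12:H3→d13:-  best=H3
  + 232.0.0.0/8 (H4) depth=8
  del 232.0.0.0/8 (clear depth 8)
  + 0.0.0.0/0 (H0) depth=0
  ? 145.224.30.240  path d0:H0→d1:-→d2:-→d3:-→d4:-→d5:-→d6:-→d7:-→d8:H1→d9:-→d10:-→d11:-→d12:H3→d13:-  best=H3
  + 232.240.10.0/24 (H3) depth=24
  ? 232.240.10.5  path d0:H0→d1:-→d2:-→d3:-→d4:-→d5:-→d6:-→d7:-→d8:-→d9:-→d10:-→d11:-→d12:-→d13:-→d14:-→d15:-→d16:-→d17:-→d18:-→d19:-→d20:-→d21:-→d22:-→d23:-→d24:H3→d25:-  best=H3
  + 145.224.0.0/12 (H4) depth=12
  ? 232.240.10.6  path d0:H0→d1:-→d2:-→d3:-→d4:-→d5:-→d6:-→d7:-→d8:-→d9:-→d10:-→d11:-→d12:-→d13:-→d14:-→d15:-→d16:-→d17:-→d18:-→d19:-→d20:-→d21:-→d22:-→d23:-→d24:H3→d25:-  best=H3
  + 200.252.180.0/24 (H2) depth=24
  ? 145.224.28.10  path d0:H0→d1:-→d2:-→d3:-→d4:-→d5:-→d6:-→d7:-→d8:H1→d9:-→d10:-→d11:-→d12:H4→d13:-  best=H4
  ? 200.252.176.4  path d0:H0→d1:-→d2:-→d3:-→d4:-→d5:-→d6:-→d7:-→d8:-→d9:-→d10:-→d11:-→d12:-→d13:-→d14:-→d15:-→d16:H4→d17:-→d18:-→d19:-→d20:-→d21:H6  best=H6
  ? 200.252.176.5  path d0:H0→d1:-→d2:-→d3:-→d4:-→d5:-→d6:-→d7:-→d8:-→d9:-→d10:-→d11:-→d12:-→d13:-→d14:-→d15:-→d16:H4→d17:-→d18:-→d19:-→d20:-→d21:H6  best=H6
  + 232.240.0.0/20 (H3) depth=20
  del 232.240.0.0/20 (clear depth 20)
  + 128.0.0.0/1 (H5) depth=1
  + 186.0.0.0/8 (H5) depth=8
  ? 135.255.45.199  path d0:H0→d1:H5→d2:-→d3:-  best=H5
  + 232.240.0.0/12 (H1) depth=12
  + 0.0.0.0/0 (H4) depth=0
  + 200.252.180.0/22 (H0) depth=22

== LOOKUPS ==
["no-route","H1","H3","H3","H3","H3","H4","H6","H6","H5"]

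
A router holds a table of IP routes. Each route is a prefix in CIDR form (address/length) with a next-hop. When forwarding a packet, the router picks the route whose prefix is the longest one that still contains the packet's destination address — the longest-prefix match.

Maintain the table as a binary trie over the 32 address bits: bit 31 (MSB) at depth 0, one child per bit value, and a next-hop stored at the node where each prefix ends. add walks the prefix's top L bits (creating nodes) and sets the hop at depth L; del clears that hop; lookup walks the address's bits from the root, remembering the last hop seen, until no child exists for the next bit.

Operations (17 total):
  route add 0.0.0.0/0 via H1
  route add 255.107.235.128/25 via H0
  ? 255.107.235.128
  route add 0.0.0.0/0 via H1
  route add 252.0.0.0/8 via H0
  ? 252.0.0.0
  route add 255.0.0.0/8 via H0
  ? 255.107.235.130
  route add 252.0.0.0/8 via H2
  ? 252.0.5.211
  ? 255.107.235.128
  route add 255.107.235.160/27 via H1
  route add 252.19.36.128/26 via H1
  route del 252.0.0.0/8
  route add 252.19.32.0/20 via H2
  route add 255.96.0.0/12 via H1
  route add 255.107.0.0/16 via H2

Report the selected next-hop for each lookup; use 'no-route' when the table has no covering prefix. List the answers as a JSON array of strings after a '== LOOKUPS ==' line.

Trace:
  + 0.0.0.0/0 (H1) depth=0
  + 255.107.235.128/25 (H0) depth=25
  Q 255.107.235.128: descend 1111111101101011111010111 ; hops seen [H1,H0] ; pick H0
  + 0.0.0.0/0 (H1) depth=0
  + 252.0.0.0/8 (H0) depth=8
  Q 252.0.0.0: descend 11111100 ; hops seen [H1,H0] ; pick H0
  + 255.0.0.0/8 (H0) depth=8
  Q 255.107.235.130: descend 1111111101101011111010111 ; hops seen [H1,H0,H0] ; pick H0
  + 252.0.0.0/8 (H2) depth=8
  Q 252.0.5.211: descend 11111100 ; hops seen [H1,H2] ; pick H2
  Q 255.107.235.128: descend 1111111101101011111010111 ; hops seen [H1,H0,H0] ; pick H0
  + 255.107.235.160/27 (H1) depth=27
  + 252.19.36.128/26 (H1) depth=26
  - 252.0.0.0/8 clear@8
  + 252.19.32.0/20 (H2) depth=20
  + 255.96.0.0/12 (H1) depth=12
  + 255.107.0.0/16 (H2) depth=16

== LOOKUPS ==
["H0","H0","H0","H2","H0"]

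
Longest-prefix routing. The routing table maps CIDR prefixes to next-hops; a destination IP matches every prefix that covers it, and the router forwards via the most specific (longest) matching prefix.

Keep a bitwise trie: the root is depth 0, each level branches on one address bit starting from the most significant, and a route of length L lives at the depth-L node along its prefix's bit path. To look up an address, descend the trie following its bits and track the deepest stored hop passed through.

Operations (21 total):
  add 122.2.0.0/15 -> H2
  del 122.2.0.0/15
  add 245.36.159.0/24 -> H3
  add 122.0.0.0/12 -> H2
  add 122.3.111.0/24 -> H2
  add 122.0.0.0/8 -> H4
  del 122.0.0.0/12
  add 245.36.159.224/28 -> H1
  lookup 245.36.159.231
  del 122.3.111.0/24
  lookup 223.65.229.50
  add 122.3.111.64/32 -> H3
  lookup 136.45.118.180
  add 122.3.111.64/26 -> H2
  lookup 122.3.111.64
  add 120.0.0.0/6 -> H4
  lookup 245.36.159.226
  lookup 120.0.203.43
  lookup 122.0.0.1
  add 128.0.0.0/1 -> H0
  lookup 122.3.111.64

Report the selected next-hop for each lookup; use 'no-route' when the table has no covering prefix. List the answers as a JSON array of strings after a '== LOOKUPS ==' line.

Trace:
  + 122.2.0.0/15 (H2) depth=15
  del 122.2.0.0/15 (clear depth 15)
  + 245.36.159.0/24 (H3) depth=24
  + 122.0.0.0/12 (H2) depth=12
  + 122.3.111.0/24 (H2) depth=24
  + 122.0.0.0/8 (H4) depth=8
  del 122.0.0.0/12 (clear depth 12)
  + 245.36.159.224/28 (H1) depth=28
  Q 245.36.159.231: descend 1111010100100100100111111110 ; hops seen [H3,H1] ; pick H1
  del 122.3.111.0/24 (clear depth 24)
  Q 223.65.229.50: descend 11 ; hops seen [∅] ; pick no-route
  + 122.3.111.64/32 (H3) depth=32
  Q 136.45.118.180: descend 1 ; hops seen [∅] ; pick no-route
  + 122.3.111.64/26 (H2) depth=26
  Q 122.3.111.64: descend 01111010000000110110111101000000 ; hops seen [H4,H2,H3] ; pick H3
  + 120.0.0.0/6 (H4) depth=6
  Q 245.36.159.226: descend 1111010100100100100111111110 ; hops seen [H3,H1] ; pick H1
  Q 120.0.203.43: descend 011110 ; hops seen [H4] ; pick H4
  Q 122.0.0.1: descend 01111010000000 ; hops seen [H4,H4] ; pick H4
  + 128.0.0.0/1 (H0) depth=1
  Q 122.3.111.64: descend 01111010000000110110111101000000 ; hops seen [H4,H4,H2,H3] ; pick H3

== LOOKUPS ==
["H1","no-route","no-route","H3","H1","H4","H4","H3"]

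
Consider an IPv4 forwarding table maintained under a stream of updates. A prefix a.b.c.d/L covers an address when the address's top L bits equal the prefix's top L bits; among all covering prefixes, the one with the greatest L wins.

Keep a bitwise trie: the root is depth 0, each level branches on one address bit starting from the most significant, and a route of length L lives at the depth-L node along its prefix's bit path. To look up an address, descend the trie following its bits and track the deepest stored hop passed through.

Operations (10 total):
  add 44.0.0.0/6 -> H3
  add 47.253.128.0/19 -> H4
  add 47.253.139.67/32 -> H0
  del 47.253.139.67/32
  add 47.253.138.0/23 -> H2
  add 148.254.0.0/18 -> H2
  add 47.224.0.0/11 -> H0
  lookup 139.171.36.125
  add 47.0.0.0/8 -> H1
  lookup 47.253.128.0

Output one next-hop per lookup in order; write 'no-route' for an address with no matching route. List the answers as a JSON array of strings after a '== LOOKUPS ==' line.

Process each operation:
  + 44.0.0.0/6 (H3) depth=6
  + 47.253.128.0/19 (H4) depth=19
  + 47.253.139.67/32 (H0) depth=32
  - 47.253.139.67/32 clear@32
  + 47.253.138.0/23 (H2) depth=23
  + 148.254.0.0/18 (H2) depth=18
  + 47.224.0.0/11 (H0) depth=11
  lookup 139.171.36.125: bits 100 walk d0:-→d1:-→d2:-→d3:- -> no-route
  + 47.0.0.0/8 (H1) depth=8
  lookup 47.253.128.0: bits 00101111111111011000 walk d0:-→d1:-→d2:-→d3:-→d4:-→d5:-→d6:H3→d7:-→d8:H1→d9:-→d10:-→d11:H0→d12:-→d13:-→d14:-→d15:-→d16:-→d17:-→d18:-→d19:H4→d20:- -> H4

== LOOKUPS ==
["no-route","H4"]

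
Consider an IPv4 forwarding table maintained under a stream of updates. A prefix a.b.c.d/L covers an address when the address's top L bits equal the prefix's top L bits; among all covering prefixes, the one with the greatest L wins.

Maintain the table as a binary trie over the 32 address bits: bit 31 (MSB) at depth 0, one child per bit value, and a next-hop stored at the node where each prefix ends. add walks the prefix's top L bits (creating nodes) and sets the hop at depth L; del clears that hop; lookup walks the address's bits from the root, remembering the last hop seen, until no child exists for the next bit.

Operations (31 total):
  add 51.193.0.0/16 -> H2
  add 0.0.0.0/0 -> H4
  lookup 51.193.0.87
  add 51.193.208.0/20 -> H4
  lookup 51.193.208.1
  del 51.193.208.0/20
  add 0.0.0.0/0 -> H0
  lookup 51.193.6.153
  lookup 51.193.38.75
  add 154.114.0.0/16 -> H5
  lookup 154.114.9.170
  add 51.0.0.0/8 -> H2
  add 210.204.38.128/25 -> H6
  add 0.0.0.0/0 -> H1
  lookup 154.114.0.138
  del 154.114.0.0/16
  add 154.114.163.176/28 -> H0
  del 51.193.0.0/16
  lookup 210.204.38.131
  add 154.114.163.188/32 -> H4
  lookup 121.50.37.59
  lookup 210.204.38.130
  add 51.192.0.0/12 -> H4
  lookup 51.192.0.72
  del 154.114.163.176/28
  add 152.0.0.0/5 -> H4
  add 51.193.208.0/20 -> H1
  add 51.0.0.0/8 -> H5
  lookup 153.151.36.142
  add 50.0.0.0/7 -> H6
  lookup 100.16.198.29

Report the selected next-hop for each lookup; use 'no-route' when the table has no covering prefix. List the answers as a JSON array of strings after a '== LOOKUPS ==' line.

Trace:
  add 51.193.0.0/16 -> H2 at depth 16
  add 0.0.0.0/0 -> H4 at depth 0
  Q 51.193.0.87: descend 0011001111000001 ; hops seen [H4,H2] ; pick H2
  add 51.193.208.0/20 -> H4 at depth 20
  Q 51.193.208.1: descend 00110011110000011101 ; hops seen [H4,H2,H4] ; pick H4
  del 51.193.208.0/20 (clear depth 20)
  add 0.0.0.0/0 -> H0 at depth 0
  Q 51.193.6.153: descend 0011001111000001 ; hops seen [H0,H2] ; pick H2
  Q 51.193.38.75: descend 0011001111000001 ; hops seen [H0,H2] ; pick H2
  add 154.114.0.0/16 -> H5 at depth 16
  Q 154.114.9.170: descend 1001101001110010 ; hops seen [H0,H5] ; pick H5
  add 51.0.0.0/8 -> H2 at depth 8
  add 210.204.38.128/25 -> H6 at depth 25
  add 0.0.0.0/0 -> H1 at depth 0
  Q 154.114.0.138: descend 1001101001110010 ; hops seen [H1,H5] ; pick H5
  del 154.114.0.0/16 (clear depth 16)
  add 154.114.163.176/28 -> H0 at depth 28
  del 51.193.0.0/16 (clear depth 16)
  Q 210.204.38.131: descend 1101001011001100001001101 ; hops seen [H1,H6] ; pick H6
  add 154.114.163.188/32 -> H4 at depth 32
  Q 121.50.37.59: descend 0 ; hops seen [H1] ; pick H1
  Q 210.204.38.130: descend 1101001011001100001001101 ; hops seen [H1,H6] ; pick H6
  add 51.192.0.0/12 -> H4 at depth 12
  Q 51.192.0.72: descend 001100111100000 ; hops seen [H1,H2,H4] ; pick H4
  del 154.114.163.176/28 (clear depth 28)
  add 152.0.0.0/5 -> H4 at depth 5
  add 51.193.208.0/20 -> H1 at depth 20
  add 51.0.0.0/8 -> H5 at depth 8
  Q 153.151.36.142: descend 100110 ; hops seen [H1,H4] ; pick H4
  add 50.0.0.0/7 -> H6 at depth 7
  Q 100.16.198.29: descend 0 ; hops seen [H1] ; pick H1

== LOOKUPS ==
["H2","H4","H2","H2","H5","H5","H6","H1","H6","H4","H4","H1"]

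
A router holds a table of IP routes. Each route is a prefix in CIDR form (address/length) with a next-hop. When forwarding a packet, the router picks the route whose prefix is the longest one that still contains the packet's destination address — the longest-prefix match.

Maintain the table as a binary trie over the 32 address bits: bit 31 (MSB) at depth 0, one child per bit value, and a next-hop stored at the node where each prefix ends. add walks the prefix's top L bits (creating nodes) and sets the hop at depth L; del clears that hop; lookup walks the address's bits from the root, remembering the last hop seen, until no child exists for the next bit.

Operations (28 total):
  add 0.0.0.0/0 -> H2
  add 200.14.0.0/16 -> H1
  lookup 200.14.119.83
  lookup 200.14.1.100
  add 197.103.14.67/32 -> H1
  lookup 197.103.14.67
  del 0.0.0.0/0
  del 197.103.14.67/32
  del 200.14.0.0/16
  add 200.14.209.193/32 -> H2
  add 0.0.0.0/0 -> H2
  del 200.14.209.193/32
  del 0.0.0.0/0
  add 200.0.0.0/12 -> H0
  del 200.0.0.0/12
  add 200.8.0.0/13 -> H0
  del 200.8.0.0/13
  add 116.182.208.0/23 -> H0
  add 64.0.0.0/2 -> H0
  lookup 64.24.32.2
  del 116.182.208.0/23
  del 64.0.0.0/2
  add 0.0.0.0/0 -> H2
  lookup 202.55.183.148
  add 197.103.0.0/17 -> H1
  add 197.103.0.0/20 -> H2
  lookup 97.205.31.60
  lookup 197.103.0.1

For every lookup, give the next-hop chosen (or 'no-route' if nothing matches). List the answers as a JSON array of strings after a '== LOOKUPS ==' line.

Apply in order:
  + 0.0.0.0/0 (H2) depth=0
  + 200.14.0.0/16 (H1) depth=16
  ? 200.14.119.83  path d0:H2→d1:-→d2:-→d3:-→d4:-→d5:-→d6:-→d7:-→d8:-→d9:-→d10:-→d11:-→d12:-→d13:-→d14:-→d15:-→d16:H1  best=H1
  ? 200.14.1.100  path d0:H2→d1:-→d2:-→d3:-→d4:-→d5:-→d6:-→d7:-→d8:-→d9:-→d10:-→d11:-→d12:-→d13:-→d14:-→d15:-→d16:H1  best=H1
  + 197.103.14.67/32 (H1) depth=32
  ? 197.103.14.67  path d0:H2→d1:-→d2:-→d3:-→d4:-→d5:-→d6:-→d7:-→d8:-→d9:-→d10:-→d11:-→d12:-→d13:-→d14:-→d15:-→d16:-→d17:-→d18:-→d19:-→d20:-→d21:-→d22:-→d23:-→d24:-→d25:-→d26:-→d27:-→d28:-→d29:-→d30:-→d31:-→d32:H1  best=H1
  - 0.0.0.0/0 clear@0
  - 197.103.14.67/32 clear@32
  - 200.14.0.0/16 clear@16
  + 200.14.209.193/32 (H2) depth=32
  + 0.0.0.0/0 (H2) depth=0
  - 200.14.209.193/32 clear@32
  - 0.0.0.0/0 clear@0
  + 200.0.0.0/12 (H0) depth=12
  - 200.0.0.0/12 clear@12
  + 200.8.0.0/13 (H0) depth=13
  - 200.8.0.0/13 clear@13
  + 116.182.208.0/23 (H0) depth=23
  + 64.0.0.0/2 (H0) depth=2
  ? 64.24.32.2  path d0:-→d1:-→d2:H0  best=H0
  - 116.182.208.0/23 clear@23
  - 64.0.0.0/2 clear@2
  + 0.0.0.0/0 (H2) depth=0
  ? 202.55.183.148  path d0:H2→d1:-→d2:-→d3:-→d4:-→d5:-→d6:-  best=H2
  + 197.103.0.0/17 (H1) depth=17
  + 197.103.0.0/20 (H2) depth=20
  ? 97.205.31.60  path d0:H2→d1:-→d2:-→d3:-  best=H2
  ? 197.103.0.1  path d0:H2→d1:-→d2:-→d3:-→d4:-→d5:-→d6:-→d7:-→d8:-→d9:-→d10:-→d11:-→d12:-→d13:-→d14:-→d15:-→d16:-→d17:H1→d18:-→d19:-→d20:H2  best=H2

== LOOKUPS ==
["H1","H1","H1","H0","H2","H2","H2"]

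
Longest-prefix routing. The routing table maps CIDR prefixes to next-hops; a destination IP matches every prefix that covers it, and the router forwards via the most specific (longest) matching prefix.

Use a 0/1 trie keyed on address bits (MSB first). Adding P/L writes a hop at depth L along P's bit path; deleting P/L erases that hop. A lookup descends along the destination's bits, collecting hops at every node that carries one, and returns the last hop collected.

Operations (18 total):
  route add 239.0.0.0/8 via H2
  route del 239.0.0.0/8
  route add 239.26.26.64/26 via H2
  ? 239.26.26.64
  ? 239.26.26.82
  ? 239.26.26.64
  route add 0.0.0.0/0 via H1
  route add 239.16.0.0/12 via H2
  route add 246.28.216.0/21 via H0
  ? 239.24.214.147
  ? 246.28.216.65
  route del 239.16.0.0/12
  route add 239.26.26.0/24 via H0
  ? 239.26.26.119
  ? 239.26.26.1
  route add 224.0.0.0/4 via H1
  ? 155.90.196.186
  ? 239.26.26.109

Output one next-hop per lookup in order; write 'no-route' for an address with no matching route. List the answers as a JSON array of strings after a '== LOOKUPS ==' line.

Trace:
  add 239.0.0.0/8 -> H2 at depth 8
  - 239.0.0.0/8 clear@8
  add 239.26.26.64/26 -> H2 at depth 26
  lookup 239.26.26.64: bits 11101111000110100001101001 walk d0:-→d1:-→d2:-→d3:-→d4:-→d5:-→d6:-→d7:-→d8:-→d9:-→d10:-→d11:-→d12:-→d13:-→d14:-→d15:-→d16:-→d17:-→d18:-→d19:-→d20:-→d21:-→d22:-→d23:-→d24:-→d25:-→d26:H2 -> H2
  lookup 239.26.26.82: bits 11101111000110100001101001 walk d0:-→d1:-→d2:-→d3:-→d4:-→d5:-→d6:-→d7:-→d8:-→d9:-→d10:-→d11:-→d12:-→d13:-→d14:-→d15:-→d16:-→d17:-→d18:-→d19:-→d20:-→d21:-→d22:-→d23:-→d24:-→d25:-→d26:H2 -> H2
  lookup 239.26.26.64: bits 11101111000110100001101001 walk d0:-→d1:-→d2:-→d3:-→d4:-→d5:-→d6:-→d7:-→d8:-→d9:-→d10:-→d11:-→d12:-→d13:-→d14:-→d15:-→d16:-→d17:-→d18:-→d19:-→d20:-→d21:-→d22:-→d23:-→d24:-→d25:-→d26:H2 -> H2
  add 0.0.0.0/0 -> H1 at depth 0
  add 239.16.0.0/12 -> H2 at depth 12
  add 246.28.216.0/21 -> H0 at depth 21
  lookup 239.24.214.147: bits 11101111000110 walk d0:H1→d1:-→d2:-→d3:-→d4:-→d5:-→d6:-→d7:-→d8:-→d9:-→d10:-→d11:-→d12:H2→d13:-→d14:- -> H2
  lookup 246.28.216.65: bits 111101100001110011011 walk d0:H1→d1:-→d2:-→d3:-→d4:-→d5:-→d6:-→d7:-→d8:-→d9:-→d10:-→d11:-→d12:-→d13:-→d14:-→d15:-→d16:-→d17:-→d18:-→d19:-→d20:-→d21:H0 -> H0
  - 239.16.0.0/12 clear@12
  add 239.26.26.0/24 -> H0 at depth 24
  lookup 239.26.26.119: bits 11101111000110100001101001 walk d0:H1→d1:-→d2:-→d3:-→d4:-→d5:-→d6:-→d7:-→d8:-→d9:-→d10:-→d11:-→d12:-→d13:-→d14:-→d15:-→d16:-→d17:-→d18:-→d19:-→d20:-→d21:-→d22:-→d23:-→d24:H0→d25:-→d26:H2 -> H2
  lookup 239.26.26.1: bits 1110111100011010000110100 walk d0:H1→d1:-→d2:-→d3:-→d4:-→d5:-→d6:-→d7:-→d8:-→d9:-→d10:-→d11:-→d12:-→d13:-→d14:-→d15:-→d16:-→d17:-→d18:-→d19:-→d20:-→d21:-→d22:-→d23:-→d24:H0→d25:- -> H0
  add 224.0.0.0/4 -> H1 at depth 4
  lookup 155.90.196.186: bits 1 walk d0:H1→d1:- -> H1
  lookup 239.26.26.109: bits 11101111000110100001101001 walk d0:H1→d1:-→d2:-→d3:-→d4:H1→d5:-→d6:-→d7:-→d8:-→d9:-→d10:-→d11:-→d12:-→d13:-→d14:-→d15:-→d16:-→d17:-→d18:-→d19:-→d20:-→d21:-→d22:-→d23:-→d24:H0→d25:-→d26:H2 -> H2

== LOOKUPS ==
["H2","H2","H2","H2","H0","H2","H0","H1","H2"]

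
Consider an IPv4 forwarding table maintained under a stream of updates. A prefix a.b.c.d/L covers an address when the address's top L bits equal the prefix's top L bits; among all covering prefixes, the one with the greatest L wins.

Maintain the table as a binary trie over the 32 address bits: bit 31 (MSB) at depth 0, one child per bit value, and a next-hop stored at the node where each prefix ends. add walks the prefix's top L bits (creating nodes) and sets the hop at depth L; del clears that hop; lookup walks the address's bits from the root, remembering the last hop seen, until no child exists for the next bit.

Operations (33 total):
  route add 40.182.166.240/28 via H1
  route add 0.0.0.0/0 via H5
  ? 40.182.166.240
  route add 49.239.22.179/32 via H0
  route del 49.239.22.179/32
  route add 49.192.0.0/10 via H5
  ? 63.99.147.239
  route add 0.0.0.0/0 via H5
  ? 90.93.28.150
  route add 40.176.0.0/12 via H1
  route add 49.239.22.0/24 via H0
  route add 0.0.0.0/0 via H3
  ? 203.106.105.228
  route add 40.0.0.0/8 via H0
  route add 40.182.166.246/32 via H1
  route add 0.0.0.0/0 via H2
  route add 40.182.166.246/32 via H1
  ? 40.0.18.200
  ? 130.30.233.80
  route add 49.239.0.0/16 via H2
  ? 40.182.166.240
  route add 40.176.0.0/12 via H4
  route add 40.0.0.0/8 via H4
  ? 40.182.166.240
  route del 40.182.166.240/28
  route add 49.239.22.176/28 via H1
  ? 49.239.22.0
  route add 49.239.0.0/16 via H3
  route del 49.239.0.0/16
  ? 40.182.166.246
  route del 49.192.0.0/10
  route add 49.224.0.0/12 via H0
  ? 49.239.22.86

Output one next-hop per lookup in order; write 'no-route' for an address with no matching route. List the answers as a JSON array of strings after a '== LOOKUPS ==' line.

Trace:
  + 40.182.166.240/28 (H1) depth=28
  + 0.0.0.0/0 (H5) depth=0
  Q 40.182.166.240: descend 0010100010110110101001101111 ; hops seen [H5,H1] ; pick H1
  + 49.239.22.179/32 (H0) depth=32
  del 49.239.22.179/32 (clear depth 32)
  + 49.192.0.0/10 (H5) depth=10
  Q 63.99.147.239: descend 0011 ; hops seen [H5] ; pick H5
  + 0.0.0.0/0 (H5) depth=0
  Q 90.93.28.150: descend 0 ; hops seen [H5] ; pick H5
  + 40.176.0.0/12 (H1) depth=12
  + 49.239.22.0/24 (H0) depth=24
  + 0.0.0.0/0 (H3) depth=0
  Q 203.106.105.228: descend ε ; hops seen [H3] ; pick H3
  + 40.0.0.0/8 (H0) depth=8
  + 40.182.166.246/32 (H1) depth=32
  + 0.0.0.0/0 (H2) depth=0
  + 40.182.166.246/32 (H1) depth=32
  Q 40.0.18.200: descend 00101000 ; hops seen [H2,H0] ; pick H0
  Q 130.30.233.80: descend ε ; hops seen [H2] ; pick H2
  + 49.239.0.0/16 (H2) depth=16
  Q 40.182.166.240: descend 00101000101101101010011011110 ; hops seen [H2,H0,H1,H1] ; pick H1
  + 40.176.0.0/12 (H4) depth=12
  + 40.0.0.0/8 (H4) depth=8
  Q 40.182.166.240: descend 00101000101101101010011011110 ; hops seen [H2,H4,H4,H1] ; pick H1
  del 40.182.166.240/28 (clear depth 28)
  + 49.239.22.176/28 (H1) depth=28
  Q 49.239.22.0: descend 001100011110111100010110 ; hops seen [H2,H5,H2,H0] ; pick H0
  + 49.239.0.0/16 (H3) depth=16
  del 49.239.0.0/16 (clear depth 16)
  Q 40.182.166.246: descend 00101000101101101010011011110110 ; hops seen [H2,H4,H4,H1] ; pick H1
  del 49.192.0.0/10 (clear depth 10)
  + 49.224.0.0/12 (H0) depth=12
  Q 49.239.22.86: descend 001100011110111100010110 ; hops seen [H2,H0,H0] ; pick H0

== LOOKUPS ==
["H1","H5","H5","H3","H0","H2","H1","H1","H0","H1","H0"]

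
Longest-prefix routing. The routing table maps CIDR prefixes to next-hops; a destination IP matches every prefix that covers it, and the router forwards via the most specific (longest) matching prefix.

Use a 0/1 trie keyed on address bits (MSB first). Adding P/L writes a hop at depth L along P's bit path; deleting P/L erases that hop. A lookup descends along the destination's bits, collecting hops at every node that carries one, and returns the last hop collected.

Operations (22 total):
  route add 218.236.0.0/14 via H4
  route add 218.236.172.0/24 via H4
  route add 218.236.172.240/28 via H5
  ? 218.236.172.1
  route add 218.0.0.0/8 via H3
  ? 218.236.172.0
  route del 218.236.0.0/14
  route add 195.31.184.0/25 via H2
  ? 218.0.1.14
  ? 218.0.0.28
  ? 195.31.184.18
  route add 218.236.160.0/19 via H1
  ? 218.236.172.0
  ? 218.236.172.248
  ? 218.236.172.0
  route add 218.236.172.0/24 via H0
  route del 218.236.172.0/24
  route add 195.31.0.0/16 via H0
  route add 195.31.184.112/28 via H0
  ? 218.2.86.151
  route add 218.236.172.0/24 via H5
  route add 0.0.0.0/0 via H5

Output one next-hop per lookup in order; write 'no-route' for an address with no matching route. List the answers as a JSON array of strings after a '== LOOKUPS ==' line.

Trace:
  add 218.236.0.0/14 -> H4 at depth 14
  add 218.236.172.0/24 -> H4 at depth 24
  add 218.236.172.240/28 -> H5 at depth 28
  lookup 218.236.172.1: bits 110110101110110010101100 walk d0:-→d1:-→d2:-→d3:-→d4:-→d5:-→d6:-→d7:-→d8:-→d9:-→d10:-→d11:-→d12:-→d13:-→d14:H4→d15:-→d16:-→d17:-→d18:-→d19:-→d20:-→d21:-→d22:-→d23:-→d24:H4 -> H4
  add 218.0.0.0/8 -> H3 at depth 8
  lookup 218.236.172.0: bits 110110101110110010101100 walk d0:-→d1:-→d2:-→d3:-→d4:-→d5:-→d6:-→d7:-→d8:H3→d9:-→d10:-→d11:-→d12:-→d13:-→d14:H4→d15:-→d16:-→d17:-→d18:-→d19:-→d20:-→d21:-→d22:-→d23:-→d24:H4 -> H4
  - 218.236.0.0/14 clear@14
  add 195.31.184.0/25 -> H2 at depth 25
  lookup 218.0.1.14: bits 11011010 walk d0:-→d1:-→d2:-→d3:-→d4:-→d5:-→d6:-→d7:-→d8:H3 -> H3
  lookup 218.0.0.28: bits 11011010 walk d0:-→d1:-→d2:-→d3:-→d4:-→d5:-→d6:-→d7:-→d8:H3 -> H3
  lookup 195.31.184.18: bits 1100001100011111101110000 walk d0:-→d1:-→d2:-→d3:-→d4:-→d5:-→d6:-→d7:-→d8:-→d9:-→d10:-→d11:-→d12:-→d13:-→d14:-→d15:-→d16:-→d17:-→d18:-→d19:-→d20:-→d21:-→d22:-→d23:-→d24:-→d25:H2 -> H2
  add 218.236.160.0/19 -> H1 at depth 19
  lookup 218.236.172.0: bits 110110101110110010101100 walk d0:-→d1:-→d2:-→d3:-→d4:-→d5:-→d6:-→d7:-→d8:H3→d9:-→d10:-→d11:-→d12:-→d13:-→d14:-→d15:-→d16:-→d17:-→d18:-→d19:H1→d20:-→d21:-→d22:-→d23:-→d24:H4 -> H4
  lookup 218.236.172.248: bits 1101101011101100101011001111 walk d0:-→d1:-→d2:-→d3:-→d4:-→d5:-→d6:-→d7:-→d8:H3→d9:-→d10:-→d11:-→d12:-→d13:-→d14:-→d15:-→d16:-→d17:-→d18:-→d19:H1→d20:-→d21:-→d22:-→d23:-→d24:H4→d25:-→d26:-→d27:-→d28:H5 -> H5
  lookup 218.236.172.0: bits 110110101110110010101100 walk d0:-→d1:-→d2:-→d3:-→d4:-→d5:-→d6:-→d7:-→d8:H3→d9:-→d10:-→d11:-→d12:-→d13:-→d14:-→d15:-→d16:-→d17:-→d18:-→d19:H1→d20:-→d21:-→d22:-→d23:-→d24:H4 -> H4
  add 218.236.172.0/24 -> H0 at depth 24
  - 218.236.172.0/24 clear@24
  add 195.31.0.0/16 -> H0 at depth 16
  add 195.31.184.112/28 -> H0 at depth 28
  lookup 218.2.86.151: bits 11011010 walk d0:-→d1:-→d2:-→d3:-→d4:-→d5:-→d6:-→d7:-→d8:H3 -> H3
  add 218.236.172.0/24 -> H5 at depth 24
  add 0.0.0.0/0 -> H5 at depth 0

== LOOKUPS ==
["H4","H4","H3","H3","H2","H4","H5","H4","H3"]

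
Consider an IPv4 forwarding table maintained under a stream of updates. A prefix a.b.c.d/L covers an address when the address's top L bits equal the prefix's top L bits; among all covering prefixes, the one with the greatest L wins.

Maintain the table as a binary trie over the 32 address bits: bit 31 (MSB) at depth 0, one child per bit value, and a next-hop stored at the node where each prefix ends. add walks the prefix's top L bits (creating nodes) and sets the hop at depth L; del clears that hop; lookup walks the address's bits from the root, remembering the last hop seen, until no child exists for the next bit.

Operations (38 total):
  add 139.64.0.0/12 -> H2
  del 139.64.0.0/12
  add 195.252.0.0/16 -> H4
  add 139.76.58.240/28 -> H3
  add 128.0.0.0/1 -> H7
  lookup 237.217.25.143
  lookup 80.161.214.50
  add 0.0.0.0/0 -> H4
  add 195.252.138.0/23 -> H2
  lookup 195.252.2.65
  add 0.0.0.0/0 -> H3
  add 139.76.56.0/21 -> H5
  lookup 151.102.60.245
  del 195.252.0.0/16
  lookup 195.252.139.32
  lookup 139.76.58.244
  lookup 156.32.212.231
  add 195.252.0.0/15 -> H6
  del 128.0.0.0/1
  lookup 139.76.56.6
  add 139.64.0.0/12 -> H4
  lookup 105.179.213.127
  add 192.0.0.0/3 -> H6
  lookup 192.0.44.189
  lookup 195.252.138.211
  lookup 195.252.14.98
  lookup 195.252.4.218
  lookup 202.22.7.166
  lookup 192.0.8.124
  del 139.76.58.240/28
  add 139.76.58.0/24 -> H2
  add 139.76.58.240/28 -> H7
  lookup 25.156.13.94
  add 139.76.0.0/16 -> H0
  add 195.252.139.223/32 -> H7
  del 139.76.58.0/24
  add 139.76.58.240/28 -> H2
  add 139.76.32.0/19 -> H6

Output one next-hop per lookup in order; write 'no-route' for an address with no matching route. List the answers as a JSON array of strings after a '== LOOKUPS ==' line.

Process each operation:
  add 139.64.0.0/12 -> H2 at depth 12
  del 139.64.0.0/12 (clear depth 12)
  add 195.252.0.0/16 -> H4 at depth 16
  add 139.76.58.240/28 -> H3 at depth 28
  add 128.0.0.0/1 -> H7 at depth 1
  ? 237.217.25.143  path d0:-→d1:H7→d2:-  best=H7
  ? 80.161.214.50  path d0:-  best=no-route
  add 0.0.0.0/0 -> H4 at depth 0
  add 195.252.138.0/23 -> H2 at depth 23
  ? 195.252.2.65  path d0:H4→d1:H7→d2:-→d3:-→d4:-→d5:-→d6:-→d7:-→d8:-→d9:-→d10:-→d11:-→d12:-→d13:-→d14:-→d15:-→d16:H4  best=H4
  add 0.0.0.0/0 -> H3 at depth 0
  add 139.76.56.0/21 -> H5 at depth 21
  ? 151.102.60.245  path d0:H3→d1:H7→d2:-→d3:-  best=H7
  del 195.252.0.0/16 (clear depth 16)
  ? 195.252.139.32  path d0:H3→d1:H7→d2:-→d3:-→d4:-→d5:-→d6:-→d7:-→d8:-→d9:-→d10:-→d11:-→d12:-→d13:-→d14:-→d15:-→d16:-→d17:-→d18:-→d19:-→d20:-→d21:-→d22:-→d23:H2  best=H2
  ? 139.76.58.244  path d0:H3→d1:H7→d2:-→d3:-→d4:-→d5:-→d6:-→d7:-→d8:-→d9:-→d10:-→d11:-→d12:-→d13:-→d14:-→d15:-→d16:-→d17:-→d18:-→d19:-→d20:-→d21:H5→d22:-→d23:-→d24:-→d25:-→d26:-→d27:-→d28:H3  best=H3
  ? 156.32.212.231  path d0:H3→d1:H7→d2:-→d3:-  best=H7
  add 195.252.0.0/15 -> H6 at depth 15
  del 128.0.0.0/1 (clear depth 1)
  ? 139.76.56.6  path d0:H3→d1:-→d2:-→d3:-→d4:-→d5:-→d6:-→d7:-→d8:-→d9:-→d10:-→d11:-→d12:-→d13:-→d14:-→d15:-→d16:-→d17:-→d18:-→d19:-→d20:-→d21:H5→d22:-  best=H5
  add 139.64.0.0/12 -> H4 at depth 12
  ? 105.179.213.127  path d0:H3  best=H3
  add 192.0.0.0/3 -> H6 at depth 3
  ? 192.0.44.189  path d0:H3→d1:-→d2:-→d3:H6→d4:-→d5:-→d6:-  best=H6
  ? 195.252.138.211  path d0:H3→d1:-→d2:-→d3:H6→d4:-→d5:-→d6:-→d7:-→d8:-→d9:-→d10:-→d11:-→d12:-→d13:-→d14:-→d15:H6→d16:-→d17:-→d18:-→d19:-→d20:-→d21:-→d22:-→d23:H2  best=H2
  ? 195.252.14.98  path d0:H3→d1:-→d2:-→d3:H6→d4:-→d5:-→d6:-→d7:-→d8:-→d9:-→d10:-→d11:-→d12:-→d13:-→d14:-→d15:H6→d16:-  best=H6
  ? 195.252.4.218  path d0:H3→d1:-→d2:-→d3:H6→d4:-→d5:-→d6:-→d7:-→d8:-→d9:-→d10:-→d11:-→d12:-→d13:-→d14:-→d15:H6→d16:-  best=H6
  ? 202.22.7.166  path d0:H3→d1:-→d2:-→d3:H6→d4:-  best=H6
  ? 192.0.8.124  path d0:H3→d1:-→d2:-→d3:H6→d4:-→d5:-→d6:-  best=H6
  del 139.76.58.240/28 (clear depth 28)
  add 139.76.58.0/24 -> H2 at depth 24
  add 139.76.58.240/28 -> H7 at depth 28
  ? 25.156.13.94  path d0:H3  best=H3
  add 139.76.0.0/16 -> H0 at depth 16
  add 195.252.139.223/32 -> H7 at depth 32
  del 139.76.58.0/24 (clear depth 24)
  add 139.76.58.240/28 -> H2 at depth 28
  add 139.76.32.0/19 -> H6 at depth 19

== LOOKUPS ==
["H7","no-route","H4","H7","H2","H3","H7","H5","H3","H6","H2","H6","H6","H6","H6","H3"]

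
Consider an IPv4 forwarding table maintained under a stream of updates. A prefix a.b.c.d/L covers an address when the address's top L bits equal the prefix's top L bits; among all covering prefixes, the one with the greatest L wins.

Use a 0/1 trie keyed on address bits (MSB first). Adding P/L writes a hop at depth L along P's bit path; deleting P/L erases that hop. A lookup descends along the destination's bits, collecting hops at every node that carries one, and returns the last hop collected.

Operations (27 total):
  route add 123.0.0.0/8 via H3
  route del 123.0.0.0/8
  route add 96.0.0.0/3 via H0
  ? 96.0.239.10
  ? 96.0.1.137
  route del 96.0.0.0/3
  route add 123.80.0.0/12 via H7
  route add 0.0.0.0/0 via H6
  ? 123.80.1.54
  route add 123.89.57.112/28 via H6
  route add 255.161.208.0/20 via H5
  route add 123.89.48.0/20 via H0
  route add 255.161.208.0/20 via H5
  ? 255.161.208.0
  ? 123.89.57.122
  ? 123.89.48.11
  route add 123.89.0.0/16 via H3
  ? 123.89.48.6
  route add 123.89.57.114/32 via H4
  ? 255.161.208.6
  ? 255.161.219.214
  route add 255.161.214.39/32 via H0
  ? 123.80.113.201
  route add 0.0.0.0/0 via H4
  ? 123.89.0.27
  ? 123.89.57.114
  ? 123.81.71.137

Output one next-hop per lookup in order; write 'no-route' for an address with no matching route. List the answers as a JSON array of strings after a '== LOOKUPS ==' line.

Process each operation:
  add 123.0.0.0/8 -> H3 at depth 8
  - 123.0.0.0/8 clear@8
  add 96.0.0.0/3 -> H0 at depth 3
  Q 96.0.239.10: descend 011 ; hops seen [H0] ; pick H0
  Q 96.0.1.137: descend 011 ; hops seen [H0] ; pick H0
  - 96.0.0.0/3 clear@3
  add 123.80.0.0/12 -> H7 at depth 12
  add 0.0.0.0/0 -> H6 at depth 0
  Q 123.80.1.54: descend 011110110101 ; hops seen [H6,H7] ; pick H7
  add 123.89.57.112/28 -> H6 at depth 28
  add 255.161.208.0/20 -> H5 at depth 20
  add 123.89.48.0/20 -> H0 at depth 20
  add 255.161.208.0/20 -> H5 at depth 20
  Q 255.161.208.0: descend 11111111101000011101 ; hops seen [H6,H5] ; pick H5
  Q 123.89.57.122: descend 0111101101011001001110010111 ; hops seen [H6,H7,H0,H6] ; pick H6
  Q 123.89.48.11: descend 01111011010110010011 ; hops seen [H6,H7,H0] ; pick H0
  add 123.89.0.0/16 -> H3 at depth 16
  Q 123.89.48.6: descend 01111011010110010011 ; hops seen [H6,H7,H3,H0] ; pick H0
  add 123.89.57.114/32 -> H4 at depth 32
  Q 255.161.208.6: descend 11111111101000011101 ; hops seen [H6,H5] ; pick H5
  Q 255.161.219.214: descend 11111111101000011101 ; hops seen [H6,H5] ; pick H5
  add 255.161.214.39/32 -> H0 at depth 32
  Q 123.80.113.201: descend 011110110101 ; hops seen [H6,H7] ; pick H7
  add 0.0.0.0/0 -> H4 at depth 0
  Q 123.89.0.27: descend 011110110101100100 ; hops seen [H4,H7,H3] ; pick H3
  Q 123.89.57.114: descend 01111011010110010011100101110010 ; hops seen [H4,H7,H3,H0,H6,H4] ; pick H4
  Q 123.81.71.137: descend 011110110101 ; hops seen [H4,H7] ; pick H7

== LOOKUPS ==
["H0","H0","H7","H5","H6","H0","H0","H5","H5","H7","H3","H4","H7"]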